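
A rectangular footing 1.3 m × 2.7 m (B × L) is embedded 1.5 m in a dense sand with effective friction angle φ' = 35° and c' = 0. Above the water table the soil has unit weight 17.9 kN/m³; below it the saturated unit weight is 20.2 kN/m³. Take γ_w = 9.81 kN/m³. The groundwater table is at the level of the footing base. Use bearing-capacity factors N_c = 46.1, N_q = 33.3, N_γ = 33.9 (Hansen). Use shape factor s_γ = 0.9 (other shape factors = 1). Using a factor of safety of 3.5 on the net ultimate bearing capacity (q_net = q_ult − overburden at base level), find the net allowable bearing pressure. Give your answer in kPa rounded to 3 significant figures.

q_all(net) ≈ 307 kPa

Effective surcharge at the founding depth q = γ·D_f = 17.9 × 1.5 = 26.85 kPa.
The water table coincides with the base, so in the self-weight term γ → γ' = 10.39 kN/m³.
q_ult = q·N_q + 0.5·γ·B·N_γ·s_γ
     = 26.85 × 33.3 + 0.5 × 10.39 × 1.3 × 33.9 × 0.9
     = 894.1 + 206.05 = 1100.2 kPa.
q_net = 1100.2 − 26.85 = 1073.3 kPa.
q_all(net) = 1073.3 / 3.5 = 306.66 kPa.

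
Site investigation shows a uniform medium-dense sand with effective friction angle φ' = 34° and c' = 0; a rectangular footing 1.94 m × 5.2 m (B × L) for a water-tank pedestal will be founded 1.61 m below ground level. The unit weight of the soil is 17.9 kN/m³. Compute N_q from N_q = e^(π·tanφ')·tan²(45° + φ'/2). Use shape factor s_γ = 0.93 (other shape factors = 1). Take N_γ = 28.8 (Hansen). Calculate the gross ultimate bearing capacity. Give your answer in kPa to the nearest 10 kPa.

tan34° = 0.6745, so N_q = e^(π×0.6745)·tan²(62°) = 8.323 × 3.537 = 29.44.
Effective surcharge at the founding depth q = γ·D_f = 17.9 × 1.61 = 28.819 kPa.
q_ult = q·N_q + 0.5·γ·B·N_γ·s_γ
     = 28.819 × 29.44 + 0.5 × 17.9 × 1.94 × 28.8 × 0.93
     = 848.43 + 465.05 = 1313.5 kPa.

q_ult ≈ 1310 kPa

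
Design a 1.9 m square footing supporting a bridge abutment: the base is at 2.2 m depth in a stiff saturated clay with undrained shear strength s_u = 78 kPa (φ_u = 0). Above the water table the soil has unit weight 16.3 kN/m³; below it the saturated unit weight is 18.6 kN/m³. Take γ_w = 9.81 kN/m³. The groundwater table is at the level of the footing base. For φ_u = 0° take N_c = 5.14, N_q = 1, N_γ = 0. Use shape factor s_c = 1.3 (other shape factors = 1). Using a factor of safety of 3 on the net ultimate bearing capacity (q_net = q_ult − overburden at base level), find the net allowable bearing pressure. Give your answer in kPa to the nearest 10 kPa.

Overburden at base level: q = 16.3 × 2.2 = 35.86 kPa.
Cohesion term c·N_c·s_c = 78 × 5.14 × 1.3 = 521.2 kPa; surcharge term q·N_q = 35.86 × 1 = 35.86 kPa.
q_ult = 521.2 + 35.86 = 557.06 kPa.
q_net = 557.06 − 35.86 = 521.2 kPa.
q_all(net) = 521.2 / 3 = 173.73 kPa.

q_all(net) ≈ 170 kPa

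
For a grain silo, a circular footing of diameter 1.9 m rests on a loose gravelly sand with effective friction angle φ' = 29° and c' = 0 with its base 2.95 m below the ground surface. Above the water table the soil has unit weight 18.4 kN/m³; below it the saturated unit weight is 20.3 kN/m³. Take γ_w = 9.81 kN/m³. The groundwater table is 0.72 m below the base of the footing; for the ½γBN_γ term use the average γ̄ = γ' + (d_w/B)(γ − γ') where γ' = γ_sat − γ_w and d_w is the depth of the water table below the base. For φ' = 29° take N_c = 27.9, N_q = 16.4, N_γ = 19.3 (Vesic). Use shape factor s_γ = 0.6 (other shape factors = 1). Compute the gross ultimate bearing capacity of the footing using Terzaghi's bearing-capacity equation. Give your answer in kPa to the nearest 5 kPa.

q_ult ≈ 1040 kPa

Effective surcharge at the founding depth q = γ·D_f = 18.4 × 2.95 = 54.28 kPa.
With d_w = 0.72 m < B, γ̄ = 10.49 + (0.72/1.9) × (18.4 − 10.49) = 13.487 kN/m³.
q_ult = q·N_q + 0.5·γ·B·N_γ·s_γ
     = 54.28 × 16.4 + 0.5 × 13.487 × 1.9 × 19.3 × 0.6
     = 890.19 + 148.38 = 1038.6 kPa.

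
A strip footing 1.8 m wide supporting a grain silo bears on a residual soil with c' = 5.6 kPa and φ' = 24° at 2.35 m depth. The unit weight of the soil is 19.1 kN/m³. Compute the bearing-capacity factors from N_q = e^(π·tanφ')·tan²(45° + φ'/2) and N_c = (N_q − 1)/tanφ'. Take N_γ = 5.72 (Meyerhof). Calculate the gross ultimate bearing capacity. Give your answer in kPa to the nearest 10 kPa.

q_ult ≈ 640 kPa

tan24° = 0.4452, so N_q = e^(π×0.4452)·tan²(57°) = 4.05 × 2.371 = 9.6.
N_c = (9.6 − 1)/tan24° = 19.32.
q = γ·D_f = 19.1 × 2.35 = 44.885 kPa.
c·N_c = 5.6 × 19.324 = 108.21 kPa
q·N_q = 44.885 × 9.6034 = 431.05 kPa
0.5·γ·B·N_γ = 0.5 × 19.1 × 1.8 × 5.72 = 98.327 kPa
q_ult = 108.21 + 431.05 + 98.327 = 637.59 kPa.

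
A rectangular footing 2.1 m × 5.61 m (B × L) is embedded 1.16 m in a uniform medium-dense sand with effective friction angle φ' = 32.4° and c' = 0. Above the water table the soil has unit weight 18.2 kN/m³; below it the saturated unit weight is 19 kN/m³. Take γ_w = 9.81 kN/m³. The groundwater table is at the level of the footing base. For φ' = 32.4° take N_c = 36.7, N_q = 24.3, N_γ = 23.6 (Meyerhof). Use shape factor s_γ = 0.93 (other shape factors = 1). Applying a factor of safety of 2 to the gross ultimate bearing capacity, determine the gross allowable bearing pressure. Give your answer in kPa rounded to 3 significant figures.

q_all ≈ 362 kPa

Effective surcharge at the founding depth q = γ·D_f = 18.2 × 1.16 = 21.112 kPa.
The water table coincides with the base, so in the self-weight term γ → γ' = 9.19 kN/m³.
q_ult = q·N_q + 0.5·γ·B·N_γ·s_γ
     = 21.112 × 24.3 + 0.5 × 9.19 × 2.1 × 23.6 × 0.93
     = 513.02 + 211.79 = 724.81 kPa.
q_all = q_ult / FS = 724.81 / 2 = 362.4 kPa.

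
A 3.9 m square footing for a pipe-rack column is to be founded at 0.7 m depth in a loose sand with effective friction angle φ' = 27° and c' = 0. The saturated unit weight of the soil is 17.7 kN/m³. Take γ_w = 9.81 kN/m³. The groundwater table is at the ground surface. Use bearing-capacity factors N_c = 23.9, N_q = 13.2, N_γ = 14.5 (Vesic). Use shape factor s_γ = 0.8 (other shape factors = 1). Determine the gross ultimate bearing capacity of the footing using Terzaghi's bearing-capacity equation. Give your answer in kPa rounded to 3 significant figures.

q_ult ≈ 251 kPa

Water table at ground surface, so effective unit weight γ' = 17.7 − 9.81 = 7.89 kN/m³ is used throughout; overburden q = 7.89 × 0.7 = 5.523 kPa; the same γ' applies in the ½γBN_γ term.
Surcharge term q·N_q = 5.523 × 13.2 = 72.904 kPa; self-weight term 0.5·γ·B·N_γ·s_γ = 0.5 × 7.89 × 3.9 × 14.5 × 0.8 = 178.47 kPa.
q_ult = 72.904 + 178.47 = 251.38 kPa.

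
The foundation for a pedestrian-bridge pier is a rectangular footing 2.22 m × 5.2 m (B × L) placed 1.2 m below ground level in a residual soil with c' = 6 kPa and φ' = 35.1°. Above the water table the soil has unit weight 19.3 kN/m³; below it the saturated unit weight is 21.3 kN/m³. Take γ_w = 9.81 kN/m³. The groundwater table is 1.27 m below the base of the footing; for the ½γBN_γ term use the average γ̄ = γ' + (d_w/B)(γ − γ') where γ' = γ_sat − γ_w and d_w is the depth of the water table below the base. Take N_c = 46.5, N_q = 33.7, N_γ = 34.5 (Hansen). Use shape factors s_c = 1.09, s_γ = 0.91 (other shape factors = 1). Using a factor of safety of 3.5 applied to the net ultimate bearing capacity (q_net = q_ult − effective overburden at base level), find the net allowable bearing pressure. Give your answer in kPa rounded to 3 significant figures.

q_all(net) ≈ 462 kPa

q = γ·D_f = 19.3 × 1.2 = 23.16 kPa.
γ' = 11.49 kN/m³; averaging over the depth B below the base, γ̄ = γ' + (d_w/B)(γ − γ') = 15.958 kN/m³.
c·N_c·s_c = 6 × 46.5 × 1.09 = 304.11 kPa
q·N_q = 23.16 × 33.7 = 780.49 kPa
0.5·γ·B·N_γ·s_γ = 0.5 × 15.958 × 2.22 × 34.5 × 0.91 = 556.11 kPa
q_ult = 304.11 + 780.49 + 556.11 = 1640.7 kPa.
Net ultimate: q_net = 1640.7 − 23.16 = 1617.5 kPa.
q_all(net) = 1617.5 / 3.5 = 462.16 kPa.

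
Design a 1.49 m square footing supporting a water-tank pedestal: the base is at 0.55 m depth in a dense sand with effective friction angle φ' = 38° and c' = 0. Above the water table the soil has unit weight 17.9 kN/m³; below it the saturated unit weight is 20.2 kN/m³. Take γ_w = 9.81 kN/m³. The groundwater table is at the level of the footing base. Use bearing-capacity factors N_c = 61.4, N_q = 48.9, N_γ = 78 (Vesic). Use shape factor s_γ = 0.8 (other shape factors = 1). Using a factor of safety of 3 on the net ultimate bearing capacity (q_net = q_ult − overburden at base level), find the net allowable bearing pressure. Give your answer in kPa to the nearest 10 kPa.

Effective surcharge at the founding depth q = γ·D_f = 17.9 × 0.55 = 9.845 kPa.
The water table coincides with the base, so in the self-weight term γ → γ' = 10.39 kN/m³.
q_ult = q·N_q + 0.5·γ·B·N_γ·s_γ
     = 9.845 × 48.9 + 0.5 × 10.39 × 1.49 × 78 × 0.8
     = 481.42 + 483.01 = 964.43 kPa.
q_net = 964.43 − 9.845 = 954.59 kPa.
q_all(net) = 954.59 / 3 = 318.2 kPa.

q_all(net) ≈ 320 kPa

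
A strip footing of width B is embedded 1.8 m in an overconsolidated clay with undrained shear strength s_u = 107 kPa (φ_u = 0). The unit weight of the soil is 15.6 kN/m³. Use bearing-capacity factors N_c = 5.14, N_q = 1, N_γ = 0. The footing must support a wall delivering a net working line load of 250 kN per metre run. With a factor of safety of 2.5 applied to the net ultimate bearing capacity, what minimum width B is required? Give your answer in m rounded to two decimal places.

B = 1.14 m

Overburden at base level: q = 15.6 × 1.8 = 28.08 kPa.
Cohesion term c·N_c = 107 × 5.14 = 549.98 kPa; surcharge term q·N_q = 28.08 × 1 = 28.08 kPa.
q_ult = 549.98 + 28.08 = 578.06 kPa.
For φ = 0 the ½γBN_γ term vanishes, so q_ult is independent of B. q_net = 578.06 − 28.08 = 549.98 kPa; q_all(net) = 549.98/2.5 = 219.99 kPa.
Required width B = w / q_all(net) = 250 / 219.99 = 1.136 m.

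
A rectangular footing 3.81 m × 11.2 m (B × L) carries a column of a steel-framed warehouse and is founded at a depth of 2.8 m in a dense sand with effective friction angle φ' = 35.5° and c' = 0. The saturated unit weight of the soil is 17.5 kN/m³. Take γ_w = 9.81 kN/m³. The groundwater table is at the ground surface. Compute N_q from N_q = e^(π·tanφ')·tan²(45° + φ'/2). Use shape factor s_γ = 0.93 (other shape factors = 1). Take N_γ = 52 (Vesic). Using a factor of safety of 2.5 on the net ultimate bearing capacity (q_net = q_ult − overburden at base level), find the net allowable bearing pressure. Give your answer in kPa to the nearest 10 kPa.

q_all(net) ≈ 580 kPa

N_q = e^(π·tan35.5°)·tan²(62.75°) = 35.44.
With the water table at the surface the whole profile is submerged: γ' = 17.5 − 9.81 = 7.69 kN/m³, so q = γ'·D_f = 21.532 kPa; the same γ' applies in the ½γBN_γ term.
q_ult = q·N_q + 0.5·γ·B·N_γ·s_γ
     = 21.532 × 35.443 + 0.5 × 7.69 × 3.81 × 52 × 0.93
     = 763.16 + 708.45 = 1471.6 kPa.
q_net = 1471.6 − 21.532 = 1450.1 kPa.
q_all(net) = 1450.1 / 2.5 = 580.03 kPa.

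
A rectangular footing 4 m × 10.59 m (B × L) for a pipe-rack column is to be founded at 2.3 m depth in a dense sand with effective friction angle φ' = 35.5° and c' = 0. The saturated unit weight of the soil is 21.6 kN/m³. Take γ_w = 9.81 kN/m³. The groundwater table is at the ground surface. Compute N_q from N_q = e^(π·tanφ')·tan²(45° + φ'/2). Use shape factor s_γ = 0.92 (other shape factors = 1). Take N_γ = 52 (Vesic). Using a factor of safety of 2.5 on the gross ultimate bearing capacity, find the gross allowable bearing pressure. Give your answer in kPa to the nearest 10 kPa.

N_q = e^(π·tan35.5°)·tan²(62.75°) = 35.44.
γ' = 21.6 − 9.81 = 11.79 kN/m³ (submerged throughout). q = 11.79 × 2.3 = 27.117 kPa; the same γ' applies in the ½γBN_γ term.
q·N_q = 27.117 × 35.443 = 961.1 kPa
0.5·γ·B·N_γ·s_γ = 0.5 × 11.79 × 4 × 52 × 0.92 = 1128.1 kPa
q_ult = 961.1 + 1128.1 = 2089.2 kPa.
q_all = 2089.2 / 2.5 = 835.67 kPa.

q_all ≈ 840 kPa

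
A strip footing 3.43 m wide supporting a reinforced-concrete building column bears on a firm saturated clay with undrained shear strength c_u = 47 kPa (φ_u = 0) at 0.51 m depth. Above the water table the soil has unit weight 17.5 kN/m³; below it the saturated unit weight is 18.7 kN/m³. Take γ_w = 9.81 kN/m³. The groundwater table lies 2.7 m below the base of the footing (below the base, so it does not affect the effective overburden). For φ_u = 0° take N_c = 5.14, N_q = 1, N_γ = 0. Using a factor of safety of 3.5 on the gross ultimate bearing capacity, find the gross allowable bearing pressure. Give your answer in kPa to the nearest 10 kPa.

q_all ≈ 70 kPa

q = γ·D_f = 17.5 × 0.51 = 8.925 kPa.
c·N_c = 47 × 5.14 = 241.58 kPa
q·N_q = 8.925 × 1 = 8.925 kPa
q_ult = 241.58 + 8.925 = 250.5 kPa.
q_all = 250.5 / 3.5 = 71.573 kPa.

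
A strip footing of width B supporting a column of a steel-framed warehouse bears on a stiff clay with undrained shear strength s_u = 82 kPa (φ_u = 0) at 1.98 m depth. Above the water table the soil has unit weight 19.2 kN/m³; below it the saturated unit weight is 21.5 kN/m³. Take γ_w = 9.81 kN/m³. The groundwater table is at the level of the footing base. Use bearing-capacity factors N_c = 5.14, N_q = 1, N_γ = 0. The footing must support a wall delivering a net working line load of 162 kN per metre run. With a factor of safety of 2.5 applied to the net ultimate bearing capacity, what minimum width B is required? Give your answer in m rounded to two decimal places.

B = 0.96 m

Effective surcharge at the founding depth q = γ·D_f = 19.2 × 1.98 = 38.016 kPa.
q_ult = c·N_c + q·N_q
     = 82 × 5.14 + 38.016 × 1
     = 421.48 + 38.016 = 459.5 kPa.
For φ = 0 the ½γBN_γ term vanishes, so q_ult is independent of B. q_net = 459.5 − 38.016 = 421.48 kPa; q_all(net) = 421.48/2.5 = 168.59 kPa.
Required width B = w / q_all(net) = 162 / 168.59 = 0.961 m.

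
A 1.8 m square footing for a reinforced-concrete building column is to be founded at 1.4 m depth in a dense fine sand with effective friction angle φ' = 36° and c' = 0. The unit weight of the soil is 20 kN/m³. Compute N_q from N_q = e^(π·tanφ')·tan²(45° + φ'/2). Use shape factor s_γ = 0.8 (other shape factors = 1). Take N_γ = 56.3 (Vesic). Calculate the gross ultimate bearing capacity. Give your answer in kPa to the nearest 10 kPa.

q_ult ≈ 1870 kPa

tan36° = 0.7265, so N_q = e^(π×0.7265)·tan²(63°) = 9.801 × 3.852 = 37.75.
q = γ·D_f = 20 × 1.4 = 28 kPa.
q·N_q = 28 × 37.752 = 1057.1 kPa
0.5·γ·B·N_γ·s_γ = 0.5 × 20 × 1.8 × 56.3 × 0.8 = 810.72 kPa
q_ult = 1057.1 + 810.72 = 1867.8 kPa.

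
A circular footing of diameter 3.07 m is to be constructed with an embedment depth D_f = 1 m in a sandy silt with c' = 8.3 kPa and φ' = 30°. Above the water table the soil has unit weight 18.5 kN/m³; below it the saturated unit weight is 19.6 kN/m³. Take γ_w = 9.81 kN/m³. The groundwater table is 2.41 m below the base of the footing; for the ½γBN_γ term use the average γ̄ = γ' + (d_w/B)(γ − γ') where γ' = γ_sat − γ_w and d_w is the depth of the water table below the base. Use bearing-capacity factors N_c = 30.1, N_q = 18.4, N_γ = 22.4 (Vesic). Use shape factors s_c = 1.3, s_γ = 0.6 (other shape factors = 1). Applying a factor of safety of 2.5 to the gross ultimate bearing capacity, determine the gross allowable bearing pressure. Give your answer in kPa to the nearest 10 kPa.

q_all ≈ 400 kPa

Overburden at base level: q = 18.5 × 1 = 18.5 kPa.
The water table is 2.41 m below the base (< B = 3.07 m), so the ½γBN_γ term uses γ̄ = γ' + (d_w/B)(γ − γ') = 9.79 + (2.41/3.07)(18.5 − 9.79) = 16.627 kN/m³.
Cohesion term c·N_c·s_c = 8.3 × 30.1 × 1.3 = 324.78 kPa; surcharge term q·N_q = 18.5 × 18.4 = 340.4 kPa; self-weight term 0.5·γ·B·N_γ·s_γ = 0.5 × 16.627 × 3.07 × 22.4 × 0.6 = 343.03 kPa.
q_ult = 324.78 + 340.4 + 343.03 = 1008.2 kPa.
q_all = q_ult / FS = 1008.2 / 2.5 = 403.28 kPa.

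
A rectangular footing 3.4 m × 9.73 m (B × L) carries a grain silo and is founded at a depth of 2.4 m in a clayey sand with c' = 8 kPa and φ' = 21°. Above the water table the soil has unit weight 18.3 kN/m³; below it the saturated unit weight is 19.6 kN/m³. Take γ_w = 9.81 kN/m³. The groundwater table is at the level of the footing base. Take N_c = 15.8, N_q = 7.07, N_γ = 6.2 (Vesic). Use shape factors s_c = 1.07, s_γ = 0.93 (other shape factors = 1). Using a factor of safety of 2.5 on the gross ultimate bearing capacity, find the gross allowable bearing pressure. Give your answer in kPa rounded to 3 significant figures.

Overburden at base level: q = 18.3 × 2.4 = 43.92 kPa.
Below the base the soil is submerged, so the ½γBN_γ term uses γ' = 19.6 − 9.81 = 9.79 kN/m³.
Cohesion term c·N_c·s_c = 8 × 15.8 × 1.07 = 135.25 kPa; surcharge term q·N_q = 43.92 × 7.07 = 310.51 kPa; self-weight term 0.5·γ·B·N_γ·s_γ = 0.5 × 9.79 × 3.4 × 6.2 × 0.93 = 95.964 kPa.
q_ult = 135.25 + 310.51 + 95.964 = 541.73 kPa.
q_all = 541.73 / 2.5 = 216.69 kPa.

q_all ≈ 217 kPa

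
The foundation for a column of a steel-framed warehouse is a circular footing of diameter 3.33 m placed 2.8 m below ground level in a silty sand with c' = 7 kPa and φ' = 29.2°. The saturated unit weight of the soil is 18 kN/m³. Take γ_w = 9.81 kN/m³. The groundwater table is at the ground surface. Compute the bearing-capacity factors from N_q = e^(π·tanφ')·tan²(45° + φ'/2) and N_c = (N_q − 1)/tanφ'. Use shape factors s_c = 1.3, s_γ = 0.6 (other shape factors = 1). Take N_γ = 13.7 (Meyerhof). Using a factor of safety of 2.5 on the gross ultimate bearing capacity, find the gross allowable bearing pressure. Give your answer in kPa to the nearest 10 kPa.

q_all ≈ 300 kPa

N_q = e^(π·tan29.2°)·tan²(59.6°) = 16.82; N_c = (N_q − 1)/tanφ' = 28.3.
Water table at ground surface, so effective unit weight γ' = 18 − 9.81 = 8.19 kN/m³ is used throughout; overburden q = 8.19 × 2.8 = 22.932 kPa; the same γ' applies in the ½γBN_γ term.
Cohesion term c·N_c·s_c = 7 × 28.298 × 1.3 = 257.51 kPa; surcharge term q·N_q = 22.932 × 16.815 = 385.6 kPa; self-weight term 0.5·γ·B·N_γ·s_γ = 0.5 × 8.19 × 3.33 × 13.7 × 0.6 = 112.09 kPa.
q_ult = 257.51 + 385.6 + 112.09 = 755.2 kPa.
q_all = 755.2 / 2.5 = 302.08 kPa.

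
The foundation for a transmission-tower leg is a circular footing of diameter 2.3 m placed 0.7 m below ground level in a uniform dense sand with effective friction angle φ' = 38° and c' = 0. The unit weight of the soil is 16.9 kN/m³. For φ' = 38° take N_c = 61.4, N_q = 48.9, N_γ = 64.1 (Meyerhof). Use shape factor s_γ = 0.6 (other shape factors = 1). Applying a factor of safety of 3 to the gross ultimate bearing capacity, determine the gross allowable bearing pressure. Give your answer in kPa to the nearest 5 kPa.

q_all ≈ 440 kPa

Overburden at base level: q = 16.9 × 0.7 = 11.83 kPa.
Surcharge term q·N_q = 11.83 × 48.9 = 578.49 kPa; self-weight term 0.5·γ·B·N_γ·s_γ = 0.5 × 16.9 × 2.3 × 64.1 × 0.6 = 747.47 kPa.
q_ult = 578.49 + 747.47 = 1326 kPa.
q_all = q_ult / FS = 1326 / 3 = 441.99 kPa.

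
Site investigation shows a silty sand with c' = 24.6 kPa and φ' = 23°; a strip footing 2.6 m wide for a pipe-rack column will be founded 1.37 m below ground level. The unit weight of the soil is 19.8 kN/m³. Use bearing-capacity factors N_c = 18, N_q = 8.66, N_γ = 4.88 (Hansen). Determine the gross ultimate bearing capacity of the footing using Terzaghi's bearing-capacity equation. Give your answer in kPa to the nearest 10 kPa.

Overburden at base level: q = 19.8 × 1.37 = 27.126 kPa.
Cohesion term c·N_c = 24.6 × 18 = 442.8 kPa; surcharge term q·N_q = 27.126 × 8.66 = 234.91 kPa; self-weight term 0.5·γ·B·N_γ = 0.5 × 19.8 × 2.6 × 4.88 = 125.61 kPa.
q_ult = 442.8 + 234.91 + 125.61 = 803.32 kPa.

q_ult ≈ 800 kPa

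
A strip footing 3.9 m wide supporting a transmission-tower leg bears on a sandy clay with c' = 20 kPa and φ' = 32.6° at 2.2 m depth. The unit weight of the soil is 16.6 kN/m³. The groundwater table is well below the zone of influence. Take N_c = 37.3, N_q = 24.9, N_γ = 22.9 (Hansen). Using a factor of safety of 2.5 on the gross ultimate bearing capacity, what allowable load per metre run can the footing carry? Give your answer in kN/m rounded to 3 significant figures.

Overburden at base level: q = 16.6 × 2.2 = 36.52 kPa.
Cohesion term c·N_c = 20 × 37.3 = 746 kPa; surcharge term q·N_q = 36.52 × 24.9 = 909.35 kPa; self-weight term 0.5·γ·B·N_γ = 0.5 × 16.6 × 3.9 × 22.9 = 741.27 kPa.
q_ult = 746 + 909.35 + 741.27 = 2396.6 kPa.
Gross allowable pressure q_all = 2396.6 / 2.5 = 958.65 kPa.
Allowable wall load = q_all × B = 958.65 × 3.9 = 3738.7 kN per metre run.

≈ 3740 kN/m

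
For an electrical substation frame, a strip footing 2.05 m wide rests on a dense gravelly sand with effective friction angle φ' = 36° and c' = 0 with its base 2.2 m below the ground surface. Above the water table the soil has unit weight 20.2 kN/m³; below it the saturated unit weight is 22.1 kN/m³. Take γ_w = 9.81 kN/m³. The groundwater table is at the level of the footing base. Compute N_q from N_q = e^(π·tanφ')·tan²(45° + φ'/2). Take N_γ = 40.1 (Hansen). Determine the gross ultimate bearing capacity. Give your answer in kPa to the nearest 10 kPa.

q_ult ≈ 2180 kPa

tan36° = 0.7265, so N_q = e^(π×0.7265)·tan²(63°) = 9.801 × 3.852 = 37.75.
Overburden at base level: q = 20.2 × 2.2 = 44.44 kPa.
Below the base the soil is submerged, so the ½γBN_γ term uses γ' = 22.1 − 9.81 = 12.29 kN/m³.
Surcharge term q·N_q = 44.44 × 37.752 = 1677.7 kPa; self-weight term 0.5·γ·B·N_γ = 0.5 × 12.29 × 2.05 × 40.1 = 505.15 kPa.
q_ult = 1677.7 + 505.15 = 2182.9 kPa.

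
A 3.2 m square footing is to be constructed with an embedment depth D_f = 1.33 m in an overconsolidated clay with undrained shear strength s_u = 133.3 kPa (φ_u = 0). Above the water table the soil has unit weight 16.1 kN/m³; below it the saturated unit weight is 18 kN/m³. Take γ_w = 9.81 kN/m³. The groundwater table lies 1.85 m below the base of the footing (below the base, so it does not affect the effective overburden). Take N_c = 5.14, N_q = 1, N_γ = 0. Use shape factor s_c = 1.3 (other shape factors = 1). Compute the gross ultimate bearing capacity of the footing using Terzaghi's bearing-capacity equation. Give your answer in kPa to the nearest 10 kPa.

q = γ·D_f = 16.1 × 1.33 = 21.413 kPa.
c·N_c·s_c = 133.3 × 5.14 × 1.3 = 890.71 kPa
q·N_q = 21.413 × 1 = 21.413 kPa
q_ult = 890.71 + 21.413 = 912.12 kPa.

q_ult ≈ 910 kPa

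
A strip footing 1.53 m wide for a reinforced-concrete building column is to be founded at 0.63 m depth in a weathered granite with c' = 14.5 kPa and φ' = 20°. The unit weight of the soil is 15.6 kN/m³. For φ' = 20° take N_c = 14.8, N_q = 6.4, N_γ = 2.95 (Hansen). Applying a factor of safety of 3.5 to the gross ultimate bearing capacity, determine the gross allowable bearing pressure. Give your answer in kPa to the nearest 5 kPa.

q_all ≈ 90 kPa

q = γ·D_f = 15.6 × 0.63 = 9.828 kPa.
c·N_c = 14.5 × 14.8 = 214.6 kPa
q·N_q = 9.828 × 6.4 = 62.899 kPa
0.5·γ·B·N_γ = 0.5 × 15.6 × 1.53 × 2.95 = 35.205 kPa
q_ult = 214.6 + 62.899 + 35.205 = 312.7 kPa.
q_all = q_ult / FS = 312.7 / 3.5 = 89.344 kPa.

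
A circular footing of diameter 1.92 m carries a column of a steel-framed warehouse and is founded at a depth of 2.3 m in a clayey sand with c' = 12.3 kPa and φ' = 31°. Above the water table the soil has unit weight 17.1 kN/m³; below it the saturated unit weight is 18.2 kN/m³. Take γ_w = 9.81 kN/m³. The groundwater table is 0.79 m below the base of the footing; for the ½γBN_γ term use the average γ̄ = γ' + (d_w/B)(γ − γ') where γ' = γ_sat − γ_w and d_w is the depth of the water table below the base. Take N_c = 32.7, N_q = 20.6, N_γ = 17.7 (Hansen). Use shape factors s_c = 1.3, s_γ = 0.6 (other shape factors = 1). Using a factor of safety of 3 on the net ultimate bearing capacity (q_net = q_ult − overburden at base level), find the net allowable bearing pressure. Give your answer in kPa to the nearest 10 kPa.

q_all(net) ≈ 470 kPa

q = γ·D_f = 17.1 × 2.3 = 39.33 kPa.
γ' = 8.39 kN/m³; averaging over the depth B below the base, γ̄ = γ' + (d_w/B)(γ − γ') = 11.974 kN/m³.
c·N_c·s_c = 12.3 × 32.7 × 1.3 = 522.87 kPa
q·N_q = 39.33 × 20.6 = 810.2 kPa
0.5·γ·B·N_γ·s_γ = 0.5 × 11.974 × 1.92 × 17.7 × 0.6 = 122.08 kPa
q_ult = 522.87 + 810.2 + 122.08 = 1455.1 kPa.
q_net = 1455.1 − 39.33 = 1415.8 kPa.
q_all(net) = 1415.8 / 3 = 471.94 kPa.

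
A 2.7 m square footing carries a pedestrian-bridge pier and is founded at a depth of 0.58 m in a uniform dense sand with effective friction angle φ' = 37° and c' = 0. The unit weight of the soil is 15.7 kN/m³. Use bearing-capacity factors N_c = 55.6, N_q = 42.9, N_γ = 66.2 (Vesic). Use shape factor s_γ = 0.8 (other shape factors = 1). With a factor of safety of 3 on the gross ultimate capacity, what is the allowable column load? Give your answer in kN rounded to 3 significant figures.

q = γ·D_f = 15.7 × 0.58 = 9.106 kPa.
q·N_q = 9.106 × 42.9 = 390.65 kPa
0.5·γ·B·N_γ·s_γ = 0.5 × 15.7 × 2.7 × 66.2 × 0.8 = 1122.5 kPa
q_ult = 390.65 + 1122.5 = 1513.1 kPa.
Gross allowable pressure q_all = 1513.1 / 3 = 504.38 kPa.
Footing area = 7.29 m², so allowable column load = 504.38 × 7.29 = 3676.9 kN.

P_all ≈ 3680 kN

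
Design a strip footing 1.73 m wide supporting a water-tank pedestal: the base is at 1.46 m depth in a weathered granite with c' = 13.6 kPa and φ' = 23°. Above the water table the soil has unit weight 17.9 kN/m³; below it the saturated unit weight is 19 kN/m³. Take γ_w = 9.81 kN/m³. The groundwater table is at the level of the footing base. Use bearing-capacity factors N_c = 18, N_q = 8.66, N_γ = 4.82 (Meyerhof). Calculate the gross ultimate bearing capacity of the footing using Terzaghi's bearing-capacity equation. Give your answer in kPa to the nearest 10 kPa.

q_ult ≈ 510 kPa

Overburden at base level: q = 17.9 × 1.46 = 26.134 kPa.
Below the base the soil is submerged, so the ½γBN_γ term uses γ' = 19 − 9.81 = 9.19 kN/m³.
Cohesion term c·N_c = 13.6 × 18 = 244.8 kPa; surcharge term q·N_q = 26.134 × 8.66 = 226.32 kPa; self-weight term 0.5·γ·B·N_γ = 0.5 × 9.19 × 1.73 × 4.82 = 38.316 kPa.
q_ult = 244.8 + 226.32 + 38.316 = 509.44 kPa.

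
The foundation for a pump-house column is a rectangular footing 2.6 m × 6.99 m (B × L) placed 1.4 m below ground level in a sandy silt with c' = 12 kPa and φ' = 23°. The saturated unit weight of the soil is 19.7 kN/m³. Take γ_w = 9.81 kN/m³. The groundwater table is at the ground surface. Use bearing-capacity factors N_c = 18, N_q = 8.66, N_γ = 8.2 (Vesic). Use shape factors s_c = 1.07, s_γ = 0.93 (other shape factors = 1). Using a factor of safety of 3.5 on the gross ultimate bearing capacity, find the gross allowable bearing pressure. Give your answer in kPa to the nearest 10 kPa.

q_all ≈ 130 kPa

With the water table at the surface the whole profile is submerged: γ' = 19.7 − 9.81 = 9.89 kN/m³, so q = γ'·D_f = 13.846 kPa; the same γ' applies in the ½γBN_γ term.
q_ult = c·N_c·s_c + q·N_q + 0.5·γ·B·N_γ·s_γ
     = 12 × 18 × 1.07 + 13.846 × 8.66 + 0.5 × 9.89 × 2.6 × 8.2 × 0.93
     = 231.12 + 119.91 + 98.047 = 449.07 kPa.
q_all = 449.07 / 3.5 = 128.31 kPa.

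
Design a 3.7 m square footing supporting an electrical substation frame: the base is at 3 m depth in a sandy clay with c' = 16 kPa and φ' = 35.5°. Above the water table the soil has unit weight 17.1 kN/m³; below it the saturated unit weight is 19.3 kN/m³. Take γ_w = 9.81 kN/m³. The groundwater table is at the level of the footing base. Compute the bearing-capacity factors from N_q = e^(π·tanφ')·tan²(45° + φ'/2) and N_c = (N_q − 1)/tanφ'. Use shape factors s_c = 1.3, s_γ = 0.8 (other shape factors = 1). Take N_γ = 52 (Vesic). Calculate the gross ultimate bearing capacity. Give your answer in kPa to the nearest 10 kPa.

tan35.5° = 0.7133, so N_q = e^(π×0.7133)·tan²(62.75°) = 9.402 × 3.77 = 35.44.
N_c = (35.44 − 1)/tan35.5° = 48.29.
Overburden at base level: q = 17.1 × 3 = 51.3 kPa.
Below the base the soil is submerged, so the ½γBN_γ term uses γ' = 19.3 − 9.81 = 9.49 kN/m³.
Cohesion term c·N_c·s_c = 16 × 48.287 × 1.3 = 1004.4 kPa; surcharge term q·N_q = 51.3 × 35.443 = 1818.2 kPa; self-weight term 0.5·γ·B·N_γ·s_γ = 0.5 × 9.49 × 3.7 × 52 × 0.8 = 730.35 kPa.
q_ult = 1004.4 + 1818.2 + 730.35 = 3552.9 kPa.

q_ult ≈ 3550 kPa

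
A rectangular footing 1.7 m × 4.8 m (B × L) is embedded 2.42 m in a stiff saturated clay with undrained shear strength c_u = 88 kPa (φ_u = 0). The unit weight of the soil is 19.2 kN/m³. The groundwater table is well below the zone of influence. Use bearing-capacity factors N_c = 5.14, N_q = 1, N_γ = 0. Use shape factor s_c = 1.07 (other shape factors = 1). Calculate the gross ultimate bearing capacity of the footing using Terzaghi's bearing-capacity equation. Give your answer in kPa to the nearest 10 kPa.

Effective surcharge at the founding depth q = γ·D_f = 19.2 × 2.42 = 46.464 kPa.
q_ult = c·N_c·s_c + q·N_q
     = 88 × 5.14 × 1.07 + 46.464 × 1
     = 483.98 + 46.464 = 530.45 kPa.

q_ult ≈ 530 kPa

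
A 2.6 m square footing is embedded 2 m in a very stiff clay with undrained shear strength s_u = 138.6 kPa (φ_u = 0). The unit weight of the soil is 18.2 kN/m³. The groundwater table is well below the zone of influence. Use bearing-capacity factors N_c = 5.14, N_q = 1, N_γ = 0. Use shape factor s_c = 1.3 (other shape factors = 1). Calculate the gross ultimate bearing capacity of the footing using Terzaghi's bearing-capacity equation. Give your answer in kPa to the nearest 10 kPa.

q_ult ≈ 960 kPa

Overburden at base level: q = 18.2 × 2 = 36.4 kPa.
Cohesion term c·N_c·s_c = 138.6 × 5.14 × 1.3 = 926.13 kPa; surcharge term q·N_q = 36.4 × 1 = 36.4 kPa.
q_ult = 926.13 + 36.4 = 962.53 kPa.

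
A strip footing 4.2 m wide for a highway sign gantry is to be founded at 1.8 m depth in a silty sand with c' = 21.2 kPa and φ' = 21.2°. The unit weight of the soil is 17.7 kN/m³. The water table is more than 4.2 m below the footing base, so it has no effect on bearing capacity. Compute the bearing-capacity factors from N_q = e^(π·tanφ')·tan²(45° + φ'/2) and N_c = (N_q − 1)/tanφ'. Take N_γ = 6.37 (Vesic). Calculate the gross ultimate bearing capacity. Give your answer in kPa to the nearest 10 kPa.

tan21.2° = 0.3879, so N_q = e^(π×0.3879)·tan²(55.6°) = 3.382 × 2.133 = 7.21.
N_c = (7.21 − 1)/tan21.2° = 16.02.
q = γ·D_f = 17.7 × 1.8 = 31.86 kPa.
c·N_c = 21.2 × 16.021 = 339.65 kPa
q·N_q = 31.86 × 7.2142 = 229.84 kPa
0.5·γ·B·N_γ = 0.5 × 17.7 × 4.2 × 6.37 = 236.77 kPa
q_ult = 339.65 + 229.84 + 236.77 = 806.27 kPa.

q_ult ≈ 810 kPa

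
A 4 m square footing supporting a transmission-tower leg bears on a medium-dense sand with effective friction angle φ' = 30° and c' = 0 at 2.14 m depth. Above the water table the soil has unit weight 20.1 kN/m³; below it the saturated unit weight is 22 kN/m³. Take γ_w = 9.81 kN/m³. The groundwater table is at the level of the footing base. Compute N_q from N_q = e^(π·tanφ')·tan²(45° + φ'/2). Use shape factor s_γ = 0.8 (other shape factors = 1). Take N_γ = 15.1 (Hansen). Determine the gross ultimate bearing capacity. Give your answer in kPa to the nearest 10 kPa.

tan30° = 0.5774, so N_q = e^(π×0.5774)·tan²(60°) = 6.134 × 3.0 = 18.4.
Effective surcharge at the founding depth q = γ·D_f = 20.1 × 2.14 = 43.014 kPa.
The water table coincides with the base, so in the self-weight term γ → γ' = 12.19 kN/m³.
q_ult = q·N_q + 0.5·γ·B·N_γ·s_γ
     = 43.014 × 18.401 + 0.5 × 12.19 × 4 × 15.1 × 0.8
     = 791.51 + 294.51 = 1086 kPa.

q_ult ≈ 1090 kPa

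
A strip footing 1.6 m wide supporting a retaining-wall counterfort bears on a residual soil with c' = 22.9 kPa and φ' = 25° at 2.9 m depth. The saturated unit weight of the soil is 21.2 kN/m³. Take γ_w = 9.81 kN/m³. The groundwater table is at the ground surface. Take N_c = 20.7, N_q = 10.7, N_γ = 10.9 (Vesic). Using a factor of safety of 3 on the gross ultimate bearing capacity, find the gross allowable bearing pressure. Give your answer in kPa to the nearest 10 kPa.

With the water table at the surface the whole profile is submerged: γ' = 21.2 − 9.81 = 11.39 kN/m³, so q = γ'·D_f = 33.031 kPa; the same γ' applies in the ½γBN_γ term.
q_ult = c·N_c + q·N_q + 0.5·γ·B·N_γ
     = 22.9 × 20.7 + 33.031 × 10.7 + 0.5 × 11.39 × 1.6 × 10.9
     = 474.03 + 353.43 + 99.321 = 926.78 kPa.
q_all = 926.78 / 3 = 308.93 kPa.

q_all ≈ 310 kPa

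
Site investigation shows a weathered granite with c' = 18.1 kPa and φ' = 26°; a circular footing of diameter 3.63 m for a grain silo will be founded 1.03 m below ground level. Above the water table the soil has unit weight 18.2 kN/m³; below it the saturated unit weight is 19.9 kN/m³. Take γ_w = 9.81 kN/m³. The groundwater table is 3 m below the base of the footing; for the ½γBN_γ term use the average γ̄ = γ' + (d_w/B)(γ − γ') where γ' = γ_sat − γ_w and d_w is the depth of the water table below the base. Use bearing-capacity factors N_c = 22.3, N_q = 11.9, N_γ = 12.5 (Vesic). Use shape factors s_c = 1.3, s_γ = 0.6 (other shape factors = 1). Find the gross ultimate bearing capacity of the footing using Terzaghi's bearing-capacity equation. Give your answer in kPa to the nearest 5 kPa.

q_ult ≈ 975 kPa

Effective surcharge at the founding depth q = γ·D_f = 18.2 × 1.03 = 18.746 kPa.
With d_w = 3 m < B, γ̄ = 10.09 + (3/3.63) × (18.2 − 10.09) = 16.792 kN/m³.
q_ult = c·N_c·s_c + q·N_q + 0.5·γ·B·N_γ·s_γ
     = 18.1 × 22.3 × 1.3 + 18.746 × 11.9 + 0.5 × 16.792 × 3.63 × 12.5 × 0.6
     = 524.72 + 223.08 + 228.59 = 976.38 kPa.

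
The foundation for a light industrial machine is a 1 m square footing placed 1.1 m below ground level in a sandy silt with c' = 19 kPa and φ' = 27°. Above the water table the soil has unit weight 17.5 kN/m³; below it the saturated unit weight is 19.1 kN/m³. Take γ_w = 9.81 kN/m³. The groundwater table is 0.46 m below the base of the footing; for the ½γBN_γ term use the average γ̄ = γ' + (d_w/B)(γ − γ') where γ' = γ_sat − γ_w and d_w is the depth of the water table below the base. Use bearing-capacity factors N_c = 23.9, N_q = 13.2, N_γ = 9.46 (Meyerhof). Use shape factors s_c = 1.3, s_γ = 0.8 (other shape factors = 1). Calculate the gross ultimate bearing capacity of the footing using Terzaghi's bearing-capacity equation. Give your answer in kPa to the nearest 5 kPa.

q = γ·D_f = 17.5 × 1.1 = 19.25 kPa.
γ' = 9.29 kN/m³; averaging over the depth B below the base, γ̄ = γ' + (d_w/B)(γ − γ') = 13.067 kN/m³.
c·N_c·s_c = 19 × 23.9 × 1.3 = 590.33 kPa
q·N_q = 19.25 × 13.2 = 254.1 kPa
0.5·γ·B·N_γ·s_γ = 0.5 × 13.067 × 1 × 9.46 × 0.8 = 49.444 kPa
q_ult = 590.33 + 254.1 + 49.444 = 893.87 kPa.

q_ult ≈ 895 kPa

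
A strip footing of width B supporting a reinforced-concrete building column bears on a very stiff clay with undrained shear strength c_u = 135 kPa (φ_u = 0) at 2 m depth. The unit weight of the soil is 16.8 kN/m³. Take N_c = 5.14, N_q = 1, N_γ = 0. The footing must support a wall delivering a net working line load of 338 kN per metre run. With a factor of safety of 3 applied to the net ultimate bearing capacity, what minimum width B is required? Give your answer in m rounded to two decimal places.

B = 1.46 m

Effective surcharge at the founding depth q = γ·D_f = 16.8 × 2 = 33.6 kPa.
q_ult = c·N_c + q·N_q
     = 135 × 5.14 + 33.6 × 1
     = 693.9 + 33.6 = 727.5 kPa.
For φ = 0 the ½γBN_γ term vanishes, so q_ult is independent of B. q_net = 727.5 − 33.6 = 693.9 kPa; q_all(net) = 693.9/3 = 231.3 kPa.
Required width B = w / q_all(net) = 338 / 231.3 = 1.461 m.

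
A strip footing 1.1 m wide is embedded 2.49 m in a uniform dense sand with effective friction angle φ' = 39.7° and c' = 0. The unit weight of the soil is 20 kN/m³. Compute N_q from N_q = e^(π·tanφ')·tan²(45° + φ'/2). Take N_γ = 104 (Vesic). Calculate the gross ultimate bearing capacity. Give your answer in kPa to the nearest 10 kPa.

tan39.7° = 0.8302, so N_q = e^(π×0.8302)·tan²(64.85°) = 13.575 × 4.537 = 61.58.
q = γ·D_f = 20 × 2.49 = 49.8 kPa.
q·N_q = 49.8 × 61.583 = 3066.8 kPa
0.5·γ·B·N_γ = 0.5 × 20 × 1.1 × 104 = 1144 kPa
q_ult = 3066.8 + 1144 = 4210.8 kPa.

q_ult ≈ 4210 kPa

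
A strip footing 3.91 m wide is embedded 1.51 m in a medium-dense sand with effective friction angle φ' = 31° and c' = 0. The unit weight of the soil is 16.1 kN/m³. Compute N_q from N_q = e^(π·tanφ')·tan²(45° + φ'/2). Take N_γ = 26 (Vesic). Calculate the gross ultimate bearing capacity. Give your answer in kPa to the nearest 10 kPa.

q_ult ≈ 1320 kPa

tan31° = 0.6009, so N_q = e^(π×0.6009)·tan²(60.5°) = 6.604 × 3.124 = 20.63.
Overburden at base level: q = 16.1 × 1.51 = 24.311 kPa.
Surcharge term q·N_q = 24.311 × 20.631 = 501.56 kPa; self-weight term 0.5·γ·B·N_γ = 0.5 × 16.1 × 3.91 × 26 = 818.36 kPa.
q_ult = 501.56 + 818.36 = 1319.9 kPa.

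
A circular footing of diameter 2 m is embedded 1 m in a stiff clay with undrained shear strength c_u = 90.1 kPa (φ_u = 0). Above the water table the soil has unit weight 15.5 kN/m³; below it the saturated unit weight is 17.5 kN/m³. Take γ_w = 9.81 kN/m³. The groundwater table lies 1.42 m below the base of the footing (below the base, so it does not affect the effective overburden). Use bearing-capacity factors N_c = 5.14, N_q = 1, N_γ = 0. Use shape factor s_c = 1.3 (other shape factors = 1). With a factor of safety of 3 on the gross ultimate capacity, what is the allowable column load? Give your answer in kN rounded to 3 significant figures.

Overburden at base level: q = 15.5 × 1 = 15.5 kPa.
Cohesion term c·N_c·s_c = 90.1 × 5.14 × 1.3 = 602.05 kPa; surcharge term q·N_q = 15.5 × 1 = 15.5 kPa.
q_ult = 602.05 + 15.5 = 617.55 kPa.
Gross allowable pressure q_all = 617.55 / 3 = 205.85 kPa.
Footing area = 3.1416 m², so allowable column load = 205.85 × 3.1416 = 646.7 kN.

P_all ≈ 647 kN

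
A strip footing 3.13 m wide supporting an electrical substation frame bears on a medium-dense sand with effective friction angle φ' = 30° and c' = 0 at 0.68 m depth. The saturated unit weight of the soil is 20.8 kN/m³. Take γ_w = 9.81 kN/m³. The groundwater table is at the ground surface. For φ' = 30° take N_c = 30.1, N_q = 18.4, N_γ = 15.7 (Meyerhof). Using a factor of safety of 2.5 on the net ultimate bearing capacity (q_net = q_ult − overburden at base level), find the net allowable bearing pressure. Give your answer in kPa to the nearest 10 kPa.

Water table at ground surface, so effective unit weight γ' = 20.8 − 9.81 = 10.99 kN/m³ is used throughout; overburden q = 10.99 × 0.68 = 7.4732 kPa; the same γ' applies in the ½γBN_γ term.
Surcharge term q·N_q = 7.4732 × 18.4 = 137.51 kPa; self-weight term 0.5·γ·B·N_γ = 0.5 × 10.99 × 3.13 × 15.7 = 270.03 kPa.
q_ult = 137.51 + 270.03 = 407.54 kPa.
q_net = 407.54 − 7.4732 = 400.06 kPa.
q_all(net) = 400.06 / 2.5 = 160.03 kPa.

q_all(net) ≈ 160 kPa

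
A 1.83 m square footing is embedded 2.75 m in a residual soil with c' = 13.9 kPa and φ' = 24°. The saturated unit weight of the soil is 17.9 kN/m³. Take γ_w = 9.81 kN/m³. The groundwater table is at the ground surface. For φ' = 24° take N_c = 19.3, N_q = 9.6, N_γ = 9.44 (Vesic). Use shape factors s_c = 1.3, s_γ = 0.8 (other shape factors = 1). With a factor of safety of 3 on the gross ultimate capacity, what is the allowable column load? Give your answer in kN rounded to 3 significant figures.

γ' = 17.9 − 9.81 = 8.09 kN/m³ (submerged throughout). q = 8.09 × 2.75 = 22.247 kPa; the same γ' applies in the ½γBN_γ term.
c·N_c·s_c = 13.9 × 19.3 × 1.3 = 348.75 kPa
q·N_q = 22.247 × 9.6 = 213.58 kPa
0.5·γ·B·N_γ·s_γ = 0.5 × 8.09 × 1.83 × 9.44 × 0.8 = 55.903 kPa
q_ult = 348.75 + 213.58 + 55.903 = 618.23 kPa.
Gross allowable pressure q_all = 618.23 / 3 = 206.08 kPa.
Footing area = 3.3489 m², so allowable column load = 206.08 × 3.3489 = 690.13 kN.

P_all ≈ 690 kN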